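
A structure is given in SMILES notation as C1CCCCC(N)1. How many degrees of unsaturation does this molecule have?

1

Atom tally by fragment:
  cyclohexane ring core → C:6 H:12
  (− 1 ring H displaced by substituents)
  + NH2 → N:1 H:2
Element totals:
  C: 6
  H: 13
  N: 1
Molecular formula: C6H13N.
DoU = (2C + 2 + N − H − X) / 2 = (2·6 + 2 + 1 − 13 − 0) / 2 = 1.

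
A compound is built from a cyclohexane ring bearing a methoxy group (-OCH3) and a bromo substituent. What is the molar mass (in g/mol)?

Atom tally by fragment:
  cyclohexane ring core → C:6 H:12
  (− 2 ring H displaced by substituents)
  + OCH3 → C:1 H:3 O:1
  + Br → Br:1
Element totals:
  C: 7
  H: 13
  Br: 1
  O: 1
Molecular formula: C7H13BrO.
  M = 7(12.011) + 13(1.008) + 79.904 + 15.999
    = 84.077 + 13.104 + 79.904 + 15.999 = 193.084

193.08 g/mol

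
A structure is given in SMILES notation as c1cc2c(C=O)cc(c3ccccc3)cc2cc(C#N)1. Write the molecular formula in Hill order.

Atom tally by fragment:
  naphthalene ring system core → C:10 H:8
  (− 3 ring H displaced by substituents)
  + CHO → C:1 H:1 O:1
  + C6H5 → C:6 H:5
  + CN → C:1 N:1
Element totals:
  C: 18
  H: 11
  N: 1
  O: 1

C18H11NO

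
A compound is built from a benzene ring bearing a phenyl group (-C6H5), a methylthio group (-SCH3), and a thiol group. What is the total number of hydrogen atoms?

Atom tally by fragment:
  benzene ring core → C:6 H:6
  (− 3 ring H displaced by substituents)
  + C6H5 → C:6 H:5
  + SCH3 → C:1 H:3 S:1
  + SH → S:1 H:1
Element totals:
  C: 13
  H: 12
  S: 2

12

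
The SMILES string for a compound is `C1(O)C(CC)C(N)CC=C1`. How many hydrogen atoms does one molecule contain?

Atom tally by fragment:
  cyclohexene ring core → C:6 H:10
  (− 3 ring H displaced by substituents)
  + OH → O:1 H:1
  + C2H5 → C:2 H:5
  + NH2 → N:1 H:2
Element totals:
  C: 8
  H: 15
  N: 1
  O: 1

15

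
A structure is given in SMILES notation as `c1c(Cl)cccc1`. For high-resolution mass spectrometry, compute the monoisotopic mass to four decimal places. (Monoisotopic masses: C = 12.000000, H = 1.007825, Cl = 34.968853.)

Atom tally by fragment:
  benzene ring core → C:6 H:6
  (− 1 ring H displaced by substituents)
  + Cl → Cl:1
Element totals:
  C: 6
  H: 5
  Cl: 1
Molecular formula: C6H5Cl.
  M = 6(12.0) + 5(1.007825) + 34.968853
    = 72.000000 + 5.039125 + 34.968853 = 112.007978

112.0080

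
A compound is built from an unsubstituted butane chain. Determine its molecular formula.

Atom tally by fragment:
  CH3 → C:1 H:3
  CH2 → C:1 H:2
  CH2 → C:1 H:2
  CH3 → C:1 H:3
Element totals:
  C: 4
  H: 10

C4H10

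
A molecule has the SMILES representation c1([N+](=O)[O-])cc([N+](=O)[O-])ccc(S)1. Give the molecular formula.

Atom tally by fragment:
  benzene ring core → C:6 H:6
  (− 3 ring H displaced by substituents)
  + NO2 → N:1 O:2
  + NO2 → N:1 O:2
  + SH → S:1 H:1
Element totals:
  C: 6
  H: 4
  N: 2
  O: 4
  S: 1

C6H4N2O4S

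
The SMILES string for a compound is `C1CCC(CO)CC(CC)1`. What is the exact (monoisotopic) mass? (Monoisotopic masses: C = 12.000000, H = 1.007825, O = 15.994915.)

142.1358

Atom tally by fragment:
  cyclohexane ring core → C:6 H:12
  (− 2 ring H displaced by substituents)
  + CH2OH → C:1 H:3 O:1
  + C2H5 → C:2 H:5
Element totals:
  C: 9
  H: 18
  O: 1
Molecular formula: C9H18O.
  M = 9(12.0) + 18(1.007825) + 15.994915
    = 108.000000 + 18.140850 + 15.994915 = 142.135765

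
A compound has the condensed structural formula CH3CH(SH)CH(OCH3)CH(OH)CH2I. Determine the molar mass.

276.13 g/mol

Element totals:
  C: 6
  H: 13
  I: 1
  O: 2
  S: 1
Molecular formula: C6H13IO2S.
  M = 6(12.011) + 13(1.008) + 126.904 + 2(15.999) + 32.06
    = 72.066 + 13.104 + 126.904 + 31.998 + 32.060 = 276.132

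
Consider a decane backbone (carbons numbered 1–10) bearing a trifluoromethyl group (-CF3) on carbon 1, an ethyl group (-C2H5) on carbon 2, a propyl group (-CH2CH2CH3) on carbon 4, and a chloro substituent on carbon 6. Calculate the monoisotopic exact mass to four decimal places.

314.1988

Atom tally by fragment:
  F3CCH2 → C:2 H:2 F:3
  CH(C2H5) → C:3 H:6
  CH2 → C:1 H:2
  CH(CH2CH2CH3) → C:4 H:8
  CH2 → C:1 H:2
  CH(Cl) → C:1 H:1 Cl:1
  CH2 → C:1 H:2
  CH2 → C:1 H:2
  CH2 → C:1 H:2
  CH3 → C:1 H:3
Element totals:
  C: 16
  H: 30
  Cl: 1
  F: 3
Molecular formula: C16H30ClF3.
  M = 16(12.0) + 30(1.007825) + 34.968853 + 3(18.998403)
    = 192.000000 + 30.234750 + 34.968853 + 56.995209 = 314.198812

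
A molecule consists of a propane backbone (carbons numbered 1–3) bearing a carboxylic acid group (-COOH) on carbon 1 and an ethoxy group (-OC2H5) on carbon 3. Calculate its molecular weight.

Atom tally by fragment:
  HOOCCH2 → C:2 H:3 O:2
  CH2 → C:1 H:2
  CH2OC2H5 → C:3 H:7 O:1
Element totals:
  C: 6
  H: 12
  O: 3
Molecular formula: C6H12O3.
  M = 6(12.011) + 12(1.008) + 3(15.999)
    = 72.066 + 12.096 + 47.997 = 132.159

132.16 g/mol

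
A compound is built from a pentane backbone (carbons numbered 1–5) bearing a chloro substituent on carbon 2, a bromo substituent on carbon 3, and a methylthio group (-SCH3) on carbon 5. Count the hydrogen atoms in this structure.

Atom tally by fragment:
  CH3 → C:1 H:3
  CH(Cl) → C:1 H:1 Cl:1
  CH(Br) → C:1 H:1 Br:1
  CH2 → C:1 H:2
  CH2SCH3 → C:2 H:5 S:1
Element totals:
  C: 6
  H: 12
  Br: 1
  Cl: 1
  S: 1

12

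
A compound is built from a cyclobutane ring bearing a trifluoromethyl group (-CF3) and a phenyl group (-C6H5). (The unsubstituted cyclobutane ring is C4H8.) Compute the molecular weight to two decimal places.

Atom tally by fragment:
  cyclobutane ring core → C:4 H:8
  (− 2 ring H displaced by substituents)
  + CF3 → C:1 F:3
  + C6H5 → C:6 H:5
Element totals:
  C: 11
  H: 11
  F: 3
Molecular formula: C11H11F3.
  M = 11(12.011) + 11(1.008) + 3(18.998)
    = 132.121 + 11.088 + 56.994 = 200.203

200.20 g/mol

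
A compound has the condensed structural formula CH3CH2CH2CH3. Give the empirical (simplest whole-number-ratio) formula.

Atom tally by fragment:
  CH3 → C:1 H:3
  CH2 → C:1 H:2
  CH2 → C:1 H:2
  CH3 → C:1 H:3
Element totals:
  C: 4
  H: 10
Molecular formula: C4H10.
gcd of subscripts = 2; dividing each by 2:
  C: 4/2 = 2
  H: 10/2 = 5

C2H5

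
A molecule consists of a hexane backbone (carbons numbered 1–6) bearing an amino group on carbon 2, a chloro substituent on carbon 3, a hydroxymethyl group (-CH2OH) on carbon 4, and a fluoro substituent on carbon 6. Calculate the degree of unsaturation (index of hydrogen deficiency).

Atom tally by fragment:
  CH3 → C:1 H:3
  CH(NH2) → C:1 H:3 N:1
  CH(Cl) → C:1 H:1 Cl:1
  CH(CH2OH) → C:2 H:4 O:1
  CH2 → C:1 H:2
  CH2F → C:1 H:2 F:1
Element totals:
  C: 7
  H: 15
  Cl: 1
  F: 1
  N: 1
  O: 1
Molecular formula: C7H15ClFNO.
DoU = (2C + 2 + N − H − X) / 2 = (2·7 + 2 + 1 − 15 − 2) / 2 = 0.

0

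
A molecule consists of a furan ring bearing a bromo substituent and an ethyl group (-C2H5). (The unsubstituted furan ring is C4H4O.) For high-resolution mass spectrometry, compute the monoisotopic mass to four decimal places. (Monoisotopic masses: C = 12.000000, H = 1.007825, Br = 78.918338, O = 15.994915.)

Atom tally by fragment:
  furan ring core → C:4 H:4 O:1
  (− 2 ring H displaced by substituents)
  + Br → Br:1
  + C2H5 → C:2 H:5
Element totals:
  C: 6
  H: 7
  Br: 1
  O: 1
Molecular formula: C6H7BrO.
  M = 6(12.0) + 7(1.007825) + 78.918338 + 15.994915
    = 72.000000 + 7.054775 + 78.918338 + 15.994915 = 173.968028

173.9680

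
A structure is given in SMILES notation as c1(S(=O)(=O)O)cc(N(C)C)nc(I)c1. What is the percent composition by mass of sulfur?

Atom tally by fragment:
  pyridine ring core → C:5 H:5 N:1
  (− 3 ring H displaced by substituents)
  + SO3H → S:1 O:3 H:1
  + N(CH3)2 → N:1 C:2 H:6
  + I → I:1
Element totals:
  C: 7
  H: 9
  I: 1
  N: 2
  O: 3
  S: 1
Molecular formula: C7H9IN2O3S.
Molar mass = 328.124 g/mol.
Mass from S: 1 × 32.06 = 32.060 g/mol.
%S = 32.060 / 328.124 × 100 = 9.77%.

9.77%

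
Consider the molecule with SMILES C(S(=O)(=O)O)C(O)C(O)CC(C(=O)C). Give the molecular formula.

Atom tally by fragment:
  HO3SCH2 → C:1 H:3 S:1 O:3
  CH(OH) → C:1 H:2 O:1
  CH(OH) → C:1 H:2 O:1
  CH2 → C:1 H:2
  CH2COCH3 → C:3 H:5 O:1
Element totals:
  C: 7
  H: 14
  O: 6
  S: 1

C7H14O6S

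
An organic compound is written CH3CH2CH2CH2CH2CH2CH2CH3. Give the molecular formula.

Atom tally by fragment:
  CH3 → C:1 H:3
  CH2 → C:1 H:2
  CH2 → C:1 H:2
  CH2 → C:1 H:2
  CH2 → C:1 H:2
  CH2 → C:1 H:2
  CH2 → C:1 H:2
  CH3 → C:1 H:3
Element totals:
  C: 8
  H: 18

C8H18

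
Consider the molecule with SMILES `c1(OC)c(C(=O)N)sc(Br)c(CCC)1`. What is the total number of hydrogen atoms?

12

Atom tally by fragment:
  thiophene ring core → C:4 H:4 S:1
  (− 4 ring H displaced by substituents)
  + OCH3 → C:1 H:3 O:1
  + CONH2 → C:1 H:2 O:1 N:1
  + Br → Br:1
  + CH2CH2CH3 → C:3 H:7
Element totals:
  C: 9
  H: 12
  Br: 1
  N: 1
  O: 2
  S: 1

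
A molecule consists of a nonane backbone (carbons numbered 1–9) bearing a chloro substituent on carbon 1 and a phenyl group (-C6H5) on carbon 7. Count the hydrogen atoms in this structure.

23

Atom tally by fragment:
  ClCH2 → C:1 H:2 Cl:1
  CH2 → C:1 H:2
  CH2 → C:1 H:2
  CH2 → C:1 H:2
  CH2 → C:1 H:2
  CH2 → C:1 H:2
  CH(C6H5) → C:7 H:6
  CH2 → C:1 H:2
  CH3 → C:1 H:3
Element totals:
  C: 15
  H: 23
  Cl: 1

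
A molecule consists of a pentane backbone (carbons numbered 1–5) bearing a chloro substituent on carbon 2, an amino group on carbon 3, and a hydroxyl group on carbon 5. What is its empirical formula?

Atom tally by fragment:
  CH3 → C:1 H:3
  CH(Cl) → C:1 H:1 Cl:1
  CH(NH2) → C:1 H:3 N:1
  CH2 → C:1 H:2
  CH2OH → C:1 H:3 O:1
Element totals:
  C: 5
  H: 12
  Cl: 1
  N: 1
  O: 1
Molecular formula: C5H12ClNO.
gcd of subscripts (5, 1, 12, 1, 1) = 1, so the empirical formula equals the molecular formula.

C5H12ClNO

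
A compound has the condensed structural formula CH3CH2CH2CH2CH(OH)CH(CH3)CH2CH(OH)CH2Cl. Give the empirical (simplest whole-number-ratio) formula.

Atom tally by fragment:
  CH3 → C:1 H:3
  CH2 → C:1 H:2
  CH2 → C:1 H:2
  CH2 → C:1 H:2
  CH(OH) → C:1 H:2 O:1
  CH(CH3) → C:2 H:4
  CH2 → C:1 H:2
  CH(OH) → C:1 H:2 O:1
  CH2Cl → C:1 H:2 Cl:1
Element totals:
  C: 10
  H: 21
  Cl: 1
  O: 2
Molecular formula: C10H21ClO2.
gcd of subscripts (10, 1, 21, 2) = 1, so the empirical formula equals the molecular formula.

C10H21ClO2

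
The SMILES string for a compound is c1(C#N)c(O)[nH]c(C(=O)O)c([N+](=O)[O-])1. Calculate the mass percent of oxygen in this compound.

40.58%

Atom tally by fragment:
  pyrrole ring core → C:4 H:5 N:1
  (− 4 ring H displaced by substituents)
  + CN → C:1 N:1
  + OH → O:1 H:1
  + COOH → C:1 H:1 O:2
  + NO2 → N:1 O:2
Element totals:
  C: 6
  H: 3
  N: 3
  O: 5
Molecular formula: C6H3N3O5.
Molar mass = 197.106 g/mol.
Mass from O: 5 × 15.999 = 79.995 g/mol.
%O = 79.995 / 197.106 × 100 = 40.58%.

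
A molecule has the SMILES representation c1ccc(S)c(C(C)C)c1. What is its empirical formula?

Atom tally by fragment:
  benzene ring core → C:6 H:6
  (− 2 ring H displaced by substituents)
  + SH → S:1 H:1
  + CH(CH3)2 → C:3 H:7
Element totals:
  C: 9
  H: 12
  S: 1
Molecular formula: C9H12S.
gcd of subscripts (9, 12, 1) = 1, so the empirical formula equals the molecular formula.

C9H12S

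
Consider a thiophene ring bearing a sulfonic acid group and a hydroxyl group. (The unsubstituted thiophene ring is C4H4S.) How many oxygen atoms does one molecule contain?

Atom tally by fragment:
  thiophene ring core → C:4 H:4 S:1
  (− 2 ring H displaced by substituents)
  + SO3H → S:1 O:3 H:1
  + OH → O:1 H:1
Element totals:
  C: 4
  H: 4
  O: 4
  S: 2

4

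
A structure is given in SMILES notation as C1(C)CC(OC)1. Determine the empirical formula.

Atom tally by fragment:
  cyclopropane ring core → C:3 H:6
  (− 2 ring H displaced by substituents)
  + CH3 → C:1 H:3
  + OCH3 → C:1 H:3 O:1
Element totals:
  C: 5
  H: 10
  O: 1
Molecular formula: C5H10O.
gcd of subscripts (5, 10, 1) = 1, so the empirical formula equals the molecular formula.

C5H10O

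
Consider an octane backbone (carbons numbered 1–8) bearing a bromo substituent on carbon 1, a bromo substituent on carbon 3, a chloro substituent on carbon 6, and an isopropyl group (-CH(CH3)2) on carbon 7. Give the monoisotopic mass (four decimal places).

345.9699

Atom tally by fragment:
  BrCH2 → C:1 H:2 Br:1
  CH2 → C:1 H:2
  CH(Br) → C:1 H:1 Br:1
  CH2 → C:1 H:2
  CH2 → C:1 H:2
  CH(Cl) → C:1 H:1 Cl:1
  CH(CH(CH3)2) → C:4 H:8
  CH3 → C:1 H:3
Element totals:
  C: 11
  H: 21
  Br: 2
  Cl: 1
Molecular formula: C11H21Br2Cl.
  M = 11(12.0) + 21(1.007825) + 2(78.918338) + 34.968853
    = 132.000000 + 21.164325 + 157.836676 + 34.968853 = 345.969854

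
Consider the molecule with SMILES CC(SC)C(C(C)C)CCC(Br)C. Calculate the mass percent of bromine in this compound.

29.90%

Atom tally by fragment:
  CH3 → C:1 H:3
  CH(SCH3) → C:2 H:4 S:1
  CH(CH(CH3)2) → C:4 H:8
  CH2 → C:1 H:2
  CH2 → C:1 H:2
  CH(Br) → C:1 H:1 Br:1
  CH3 → C:1 H:3
Element totals:
  C: 11
  H: 23
  Br: 1
  S: 1
Molecular formula: C11H23BrS.
Molar mass = 267.269 g/mol.
Mass from Br: 1 × 79.904 = 79.904 g/mol.
%Br = 79.904 / 267.269 × 100 = 29.90%.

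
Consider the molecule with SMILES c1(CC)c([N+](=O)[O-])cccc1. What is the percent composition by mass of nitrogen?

9.27%

Atom tally by fragment:
  benzene ring core → C:6 H:6
  (− 2 ring H displaced by substituents)
  + C2H5 → C:2 H:5
  + NO2 → N:1 O:2
Element totals:
  C: 8
  H: 9
  N: 1
  O: 2
Molecular formula: C8H9NO2.
Molar mass = 151.165 g/mol.
Mass from N: 1 × 14.007 = 14.007 g/mol.
%N = 14.007 / 151.165 × 100 = 9.27%.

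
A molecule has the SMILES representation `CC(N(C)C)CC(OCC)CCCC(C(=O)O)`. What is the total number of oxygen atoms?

3

Atom tally by fragment:
  CH3 → C:1 H:3
  CH(N(CH3)2) → C:3 H:7 N:1
  CH2 → C:1 H:2
  CH(OC2H5) → C:3 H:6 O:1
  CH2 → C:1 H:2
  CH2 → C:1 H:2
  CH2 → C:1 H:2
  CH2COOH → C:2 H:3 O:2
Element totals:
  C: 13
  H: 27
  N: 1
  O: 3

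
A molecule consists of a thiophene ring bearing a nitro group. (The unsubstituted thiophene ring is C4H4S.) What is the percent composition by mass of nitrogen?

Atom tally by fragment:
  thiophene ring core → C:4 H:4 S:1
  (− 1 ring H displaced by substituents)
  + NO2 → N:1 O:2
Element totals:
  C: 4
  H: 3
  N: 1
  O: 2
  S: 1
Molecular formula: C4H3NO2S.
Molar mass = 129.133 g/mol.
Mass from N: 1 × 14.007 = 14.007 g/mol.
%N = 14.007 / 129.133 × 100 = 10.85%.

10.85%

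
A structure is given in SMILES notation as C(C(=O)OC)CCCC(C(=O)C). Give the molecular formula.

Atom tally by fragment:
  CH3OOCCH2 → C:3 H:5 O:2
  CH2 → C:1 H:2
  CH2 → C:1 H:2
  CH2 → C:1 H:2
  CH2COCH3 → C:3 H:5 O:1
Element totals:
  C: 9
  H: 16
  O: 3

C9H16O3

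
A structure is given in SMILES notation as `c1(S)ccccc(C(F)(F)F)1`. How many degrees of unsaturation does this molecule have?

Atom tally by fragment:
  benzene ring core → C:6 H:6
  (− 2 ring H displaced by substituents)
  + SH → S:1 H:1
  + CF3 → C:1 F:3
Element totals:
  C: 7
  H: 5
  F: 3
  S: 1
Molecular formula: C7H5F3S.
DoU = (2C + 2 + N − H − X) / 2 = (2·7 + 2 + 0 − 5 − 3) / 2 = 4.

4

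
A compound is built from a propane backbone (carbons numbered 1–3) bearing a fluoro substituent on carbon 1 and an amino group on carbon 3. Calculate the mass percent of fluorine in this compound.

Atom tally by fragment:
  FCH2 → C:1 H:2 F:1
  CH2 → C:1 H:2
  CH2NH2 → C:1 H:4 N:1
Element totals:
  C: 3
  H: 8
  F: 1
  N: 1
Molecular formula: C3H8FN.
Molar mass = 77.102 g/mol.
Mass from F: 1 × 18.998 = 18.998 g/mol.
%F = 18.998 / 77.102 × 100 = 24.64%.

24.64%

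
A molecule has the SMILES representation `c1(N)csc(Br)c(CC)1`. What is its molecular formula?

Atom tally by fragment:
  thiophene ring core → C:4 H:4 S:1
  (− 3 ring H displaced by substituents)
  + NH2 → N:1 H:2
  + Br → Br:1
  + C2H5 → C:2 H:5
Element totals:
  C: 6
  H: 8
  Br: 1
  N: 1
  S: 1

C6H8BrNS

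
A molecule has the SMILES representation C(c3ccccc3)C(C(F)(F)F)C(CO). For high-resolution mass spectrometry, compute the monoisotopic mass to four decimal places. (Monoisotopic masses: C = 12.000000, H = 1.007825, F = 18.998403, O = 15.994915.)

218.0918

Atom tally by fragment:
  C6H5CH2 → C:7 H:7
  CH(CF3) → C:2 H:1 F:3
  CH2CH2OH → C:2 H:5 O:1
Element totals:
  C: 11
  H: 13
  F: 3
  O: 1
Molecular formula: C11H13F3O.
  M = 11(12.0) + 13(1.007825) + 3(18.998403) + 15.994915
    = 132.000000 + 13.101725 + 56.995209 + 15.994915 = 218.091849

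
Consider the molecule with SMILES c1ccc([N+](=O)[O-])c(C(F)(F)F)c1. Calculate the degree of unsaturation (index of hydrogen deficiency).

Atom tally by fragment:
  benzene ring core → C:6 H:6
  (− 2 ring H displaced by substituents)
  + NO2 → N:1 O:2
  + CF3 → C:1 F:3
Element totals:
  C: 7
  H: 4
  F: 3
  N: 1
  O: 2
Molecular formula: C7H4F3NO2.
DoU = (2C + 2 + N − H − X) / 2 = (2·7 + 2 + 1 − 4 − 3) / 2 = 5.

5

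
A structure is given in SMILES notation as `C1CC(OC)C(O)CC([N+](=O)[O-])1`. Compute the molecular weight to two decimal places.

Atom tally by fragment:
  cyclohexane ring core → C:6 H:12
  (− 3 ring H displaced by substituents)
  + OCH3 → C:1 H:3 O:1
  + OH → O:1 H:1
  + NO2 → N:1 O:2
Element totals:
  C: 7
  H: 13
  N: 1
  O: 4
Molecular formula: C7H13NO4.
  M = 7(12.011) + 13(1.008) + 14.007 + 4(15.999)
    = 84.077 + 13.104 + 14.007 + 63.996 = 175.184

175.18 g/mol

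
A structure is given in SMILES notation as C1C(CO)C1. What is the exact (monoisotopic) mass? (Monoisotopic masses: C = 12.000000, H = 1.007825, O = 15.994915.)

72.0575

Atom tally by fragment:
  cyclopropane ring core → C:3 H:6
  (− 1 ring H displaced by substituents)
  + CH2OH → C:1 H:3 O:1
Element totals:
  C: 4
  H: 8
  O: 1
Molecular formula: C4H8O.
  M = 4(12.0) + 8(1.007825) + 15.994915
    = 48.000000 + 8.062600 + 15.994915 = 72.057515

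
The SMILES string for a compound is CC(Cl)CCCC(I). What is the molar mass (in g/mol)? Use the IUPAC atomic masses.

Atom tally by fragment:
  CH3 → C:1 H:3
  CH(Cl) → C:1 H:1 Cl:1
  CH2 → C:1 H:2
  CH2 → C:1 H:2
  CH2 → C:1 H:2
  CH2I → C:1 H:2 I:1
Element totals:
  C: 6
  H: 12
  Cl: 1
  I: 1
Molecular formula: C6H12ClI.
  M = 6(12.011) + 12(1.008) + 35.45 + 126.904
    = 72.066 + 12.096 + 35.450 + 126.904 = 246.516

246.52 g/mol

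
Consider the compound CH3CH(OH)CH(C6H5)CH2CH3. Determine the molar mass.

Atom tally by fragment:
  CH3 → C:1 H:3
  CH(OH) → C:1 H:2 O:1
  CH(C6H5) → C:7 H:6
  CH2 → C:1 H:2
  CH3 → C:1 H:3
Element totals:
  C: 11
  H: 16
  O: 1
Molecular formula: C11H16O.
  M = 11(12.011) + 16(1.008) + 15.999
    = 132.121 + 16.128 + 15.999 = 164.248

164.25 g/mol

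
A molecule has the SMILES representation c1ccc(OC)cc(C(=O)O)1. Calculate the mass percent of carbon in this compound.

63.15%

Atom tally by fragment:
  benzene ring core → C:6 H:6
  (− 2 ring H displaced by substituents)
  + OCH3 → C:1 H:3 O:1
  + COOH → C:1 H:1 O:2
Element totals:
  C: 8
  H: 8
  O: 3
Molecular formula: C8H8O3.
Molar mass = 152.149 g/mol.
Mass from C: 8 × 12.011 = 96.088 g/mol.
%C = 96.088 / 152.149 × 100 = 63.15%.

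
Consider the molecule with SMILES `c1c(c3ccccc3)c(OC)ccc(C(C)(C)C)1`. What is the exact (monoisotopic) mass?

Atom tally by fragment:
  benzene ring core → C:6 H:6
  (− 3 ring H displaced by substituents)
  + C6H5 → C:6 H:5
  + OCH3 → C:1 H:3 O:1
  + C(CH3)3 → C:4 H:9
Element totals:
  C: 17
  H: 20
  O: 1
Molecular formula: C17H20O.
  M = 17(12.0) + 20(1.007825) + 15.994915
    = 204.000000 + 20.156500 + 15.994915 = 240.151415

240.1514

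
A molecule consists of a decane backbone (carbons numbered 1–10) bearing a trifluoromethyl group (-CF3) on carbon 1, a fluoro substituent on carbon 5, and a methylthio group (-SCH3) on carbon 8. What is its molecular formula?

C12H22F4S

Atom tally by fragment:
  F3CCH2 → C:2 H:2 F:3
  CH2 → C:1 H:2
  CH2 → C:1 H:2
  CH2 → C:1 H:2
  CH(F) → C:1 H:1 F:1
  CH2 → C:1 H:2
  CH2 → C:1 H:2
  CH(SCH3) → C:2 H:4 S:1
  CH2 → C:1 H:2
  CH3 → C:1 H:3
Element totals:
  C: 12
  H: 22
  F: 4
  S: 1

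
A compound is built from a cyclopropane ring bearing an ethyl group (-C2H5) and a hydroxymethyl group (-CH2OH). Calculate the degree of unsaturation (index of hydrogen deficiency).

1

Atom tally by fragment:
  cyclopropane ring core → C:3 H:6
  (− 2 ring H displaced by substituents)
  + C2H5 → C:2 H:5
  + CH2OH → C:1 H:3 O:1
Element totals:
  C: 6
  H: 12
  O: 1
Molecular formula: C6H12O.
DoU = (2C + 2 + N − H − X) / 2 = (2·6 + 2 + 0 − 12 − 0) / 2 = 1.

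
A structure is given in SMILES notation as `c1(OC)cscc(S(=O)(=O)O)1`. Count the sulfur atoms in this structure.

2

Atom tally by fragment:
  thiophene ring core → C:4 H:4 S:1
  (− 2 ring H displaced by substituents)
  + OCH3 → C:1 H:3 O:1
  + SO3H → S:1 O:3 H:1
Element totals:
  C: 5
  H: 6
  O: 4
  S: 2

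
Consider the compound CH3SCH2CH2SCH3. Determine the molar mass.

122.24 g/mol

Atom tally by fragment:
  CH3SCH2 → C:2 H:5 S:1
  CH2SCH3 → C:2 H:5 S:1
Element totals:
  C: 4
  H: 10
  S: 2
Molecular formula: C4H10S2.
  M = 4(12.011) + 10(1.008) + 2(32.06)
    = 48.044 + 10.080 + 64.120 = 122.244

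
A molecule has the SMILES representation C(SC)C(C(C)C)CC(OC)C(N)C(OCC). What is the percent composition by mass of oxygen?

Atom tally by fragment:
  CH3SCH2 → C:2 H:5 S:1
  CH(CH(CH3)2) → C:4 H:8
  CH2 → C:1 H:2
  CH(OCH3) → C:2 H:4 O:1
  CH(NH2) → C:1 H:3 N:1
  CH2OC2H5 → C:3 H:7 O:1
Element totals:
  C: 13
  H: 29
  N: 1
  O: 2
  S: 1
Molecular formula: C13H29NO2S.
Molar mass = 263.440 g/mol.
Mass from O: 2 × 15.999 = 31.998 g/mol.
%O = 31.998 / 263.440 × 100 = 12.15%.

12.15%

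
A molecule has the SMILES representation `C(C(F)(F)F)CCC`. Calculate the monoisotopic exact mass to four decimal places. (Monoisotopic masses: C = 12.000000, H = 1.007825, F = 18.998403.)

Atom tally by fragment:
  F3CCH2 → C:2 H:2 F:3
  CH2 → C:1 H:2
  CH2 → C:1 H:2
  CH3 → C:1 H:3
Element totals:
  C: 5
  H: 9
  F: 3
Molecular formula: C5H9F3.
  M = 5(12.0) + 9(1.007825) + 3(18.998403)
    = 60.000000 + 9.070425 + 56.995209 = 126.065634

126.0656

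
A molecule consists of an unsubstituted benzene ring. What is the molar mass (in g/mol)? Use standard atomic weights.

78.11 g/mol

Atom tally by fragment:
  benzene ring core → C:6 H:6
Element totals:
  C: 6
  H: 6
Molecular formula: C6H6.
  M = 6(12.011) + 6(1.008)
    = 72.066 + 6.048 = 78.114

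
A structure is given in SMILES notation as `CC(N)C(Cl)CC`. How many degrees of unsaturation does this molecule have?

0

Atom tally by fragment:
  CH3 → C:1 H:3
  CH(NH2) → C:1 H:3 N:1
  CH(Cl) → C:1 H:1 Cl:1
  CH2 → C:1 H:2
  CH3 → C:1 H:3
Element totals:
  C: 5
  H: 12
  Cl: 1
  N: 1
Molecular formula: C5H12ClN.
DoU = (2C + 2 + N − H − X) / 2 = (2·5 + 2 + 1 − 12 − 1) / 2 = 0.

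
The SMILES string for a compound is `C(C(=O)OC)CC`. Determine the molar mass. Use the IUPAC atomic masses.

102.13 g/mol

Atom tally by fragment:
  CH3OOCCH2 → C:3 H:5 O:2
  CH2 → C:1 H:2
  CH3 → C:1 H:3
Element totals:
  C: 5
  H: 10
  O: 2
Molecular formula: C5H10O2.
  M = 5(12.011) + 10(1.008) + 2(15.999)
    = 60.055 + 10.080 + 31.998 = 102.133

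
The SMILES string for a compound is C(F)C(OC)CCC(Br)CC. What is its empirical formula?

Atom tally by fragment:
  FCH2 → C:1 H:2 F:1
  CH(OCH3) → C:2 H:4 O:1
  CH2 → C:1 H:2
  CH2 → C:1 H:2
  CH(Br) → C:1 H:1 Br:1
  CH2 → C:1 H:2
  CH3 → C:1 H:3
Element totals:
  C: 8
  H: 16
  Br: 1
  F: 1
  O: 1
Molecular formula: C8H16BrFO.
gcd of subscripts (1, 8, 1, 16, 1) = 1, so the empirical formula equals the molecular formula.

C8H16BrFO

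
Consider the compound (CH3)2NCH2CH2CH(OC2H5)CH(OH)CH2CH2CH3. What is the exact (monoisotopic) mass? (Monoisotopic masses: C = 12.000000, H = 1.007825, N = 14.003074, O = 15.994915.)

203.1885

Element totals:
  C: 11
  H: 25
  N: 1
  O: 2
Molecular formula: C11H25NO2.
  M = 11(12.0) + 25(1.007825) + 14.003074 + 2(15.994915)
    = 132.000000 + 25.195625 + 14.003074 + 31.989830 = 203.188529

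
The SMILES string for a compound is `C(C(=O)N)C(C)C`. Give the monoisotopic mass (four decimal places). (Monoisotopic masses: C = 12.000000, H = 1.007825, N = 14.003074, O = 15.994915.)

101.0841

Atom tally by fragment:
  H2NOCCH2 → C:2 H:4 O:1 N:1
  CH(CH3) → C:2 H:4
  CH3 → C:1 H:3
Element totals:
  C: 5
  H: 11
  N: 1
  O: 1
Molecular formula: C5H11NO.
  M = 5(12.0) + 11(1.007825) + 14.003074 + 15.994915
    = 60.000000 + 11.086075 + 14.003074 + 15.994915 = 101.084064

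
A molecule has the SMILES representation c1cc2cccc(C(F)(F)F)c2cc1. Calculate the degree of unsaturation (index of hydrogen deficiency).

7

Atom tally by fragment:
  naphthalene ring system core → C:10 H:8
  (− 1 ring H displaced by substituents)
  + CF3 → C:1 F:3
Element totals:
  C: 11
  H: 7
  F: 3
Molecular formula: C11H7F3.
DoU = (2C + 2 + N − H − X) / 2 = (2·11 + 2 + 0 − 7 − 3) / 2 = 7.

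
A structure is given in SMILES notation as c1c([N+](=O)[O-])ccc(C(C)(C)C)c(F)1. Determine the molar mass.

197.21 g/mol

Atom tally by fragment:
  benzene ring core → C:6 H:6
  (− 3 ring H displaced by substituents)
  + NO2 → N:1 O:2
  + C(CH3)3 → C:4 H:9
  + F → F:1
Element totals:
  C: 10
  H: 12
  F: 1
  N: 1
  O: 2
Molecular formula: C10H12FNO2.
  M = 10(12.011) + 12(1.008) + 18.998 + 14.007 + 2(15.999)
    = 120.110 + 12.096 + 18.998 + 14.007 + 31.998 = 197.209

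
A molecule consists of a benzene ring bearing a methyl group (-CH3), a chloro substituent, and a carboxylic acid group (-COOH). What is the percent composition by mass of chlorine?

Atom tally by fragment:
  benzene ring core → C:6 H:6
  (− 3 ring H displaced by substituents)
  + CH3 → C:1 H:3
  + Cl → Cl:1
  + COOH → C:1 H:1 O:2
Element totals:
  C: 8
  H: 7
  Cl: 1
  O: 2
Molecular formula: C8H7ClO2.
Molar mass = 170.592 g/mol.
Mass from Cl: 1 × 35.45 = 35.450 g/mol.
%Cl = 35.450 / 170.592 × 100 = 20.78%.

20.78%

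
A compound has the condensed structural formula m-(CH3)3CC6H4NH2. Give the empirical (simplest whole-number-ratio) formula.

Atom tally by fragment:
  benzene ring core → C:6 H:6
  (− 2 ring H displaced by substituents)
  + C(CH3)3 → C:4 H:9
  + NH2 → N:1 H:2
Element totals:
  C: 10
  H: 15
  N: 1
Molecular formula: C10H15N.
gcd of subscripts (10, 15, 1) = 1, so the empirical formula equals the molecular formula.

C10H15N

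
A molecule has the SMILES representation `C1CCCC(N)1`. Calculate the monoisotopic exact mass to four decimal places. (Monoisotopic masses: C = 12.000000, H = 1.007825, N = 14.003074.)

Atom tally by fragment:
  cyclopentane ring core → C:5 H:10
  (− 1 ring H displaced by substituents)
  + NH2 → N:1 H:2
Element totals:
  C: 5
  H: 11
  N: 1
Molecular formula: C5H11N.
  M = 5(12.0) + 11(1.007825) + 14.003074
    = 60.000000 + 11.086075 + 14.003074 = 85.089149

85.0891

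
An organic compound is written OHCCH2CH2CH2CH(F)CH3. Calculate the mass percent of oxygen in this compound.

13.54%

Atom tally by fragment:
  OHCCH2 → C:2 H:3 O:1
  CH2 → C:1 H:2
  CH2 → C:1 H:2
  CH(F) → C:1 H:1 F:1
  CH3 → C:1 H:3
Element totals:
  C: 6
  H: 11
  F: 1
  O: 1
Molecular formula: C6H11FO.
Molar mass = 118.151 g/mol.
Mass from O: 1 × 15.999 = 15.999 g/mol.
%O = 15.999 / 118.151 × 100 = 13.54%.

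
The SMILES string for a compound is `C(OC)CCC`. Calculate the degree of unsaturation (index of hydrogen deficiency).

0

Atom tally by fragment:
  CH3OCH2 → C:2 H:5 O:1
  CH2 → C:1 H:2
  CH2 → C:1 H:2
  CH3 → C:1 H:3
Element totals:
  C: 5
  H: 12
  O: 1
Molecular formula: C5H12O.
DoU = (2C + 2 + N − H − X) / 2 = (2·5 + 2 + 0 − 12 − 0) / 2 = 0.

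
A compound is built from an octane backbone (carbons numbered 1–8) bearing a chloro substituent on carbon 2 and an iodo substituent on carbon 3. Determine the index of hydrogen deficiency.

0

Atom tally by fragment:
  CH3 → C:1 H:3
  CH(Cl) → C:1 H:1 Cl:1
  CH(I) → C:1 H:1 I:1
  CH2 → C:1 H:2
  CH2 → C:1 H:2
  CH2 → C:1 H:2
  CH2 → C:1 H:2
  CH3 → C:1 H:3
Element totals:
  C: 8
  H: 16
  Cl: 1
  I: 1
Molecular formula: C8H16ClI.
DoU = (2C + 2 + N − H − X) / 2 = (2·8 + 2 + 0 − 16 − 2) / 2 = 0.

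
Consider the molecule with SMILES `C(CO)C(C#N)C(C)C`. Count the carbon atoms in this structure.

7

Atom tally by fragment:
  HOCH2CH2 → C:2 H:5 O:1
  CH(CN) → C:2 H:1 N:1
  CH(CH3) → C:2 H:4
  CH3 → C:1 H:3
Element totals:
  C: 7
  H: 13
  N: 1
  O: 1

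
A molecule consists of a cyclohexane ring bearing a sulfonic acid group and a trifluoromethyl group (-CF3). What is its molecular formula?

C7H11F3O3S

Atom tally by fragment:
  cyclohexane ring core → C:6 H:12
  (− 2 ring H displaced by substituents)
  + SO3H → S:1 O:3 H:1
  + CF3 → C:1 F:3
Element totals:
  C: 7
  H: 11
  F: 3
  O: 3
  S: 1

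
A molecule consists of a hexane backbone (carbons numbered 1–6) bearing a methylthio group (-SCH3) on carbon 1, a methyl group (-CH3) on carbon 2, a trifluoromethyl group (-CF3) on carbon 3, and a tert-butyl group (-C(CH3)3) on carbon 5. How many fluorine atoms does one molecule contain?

3

Atom tally by fragment:
  CH3SCH2 → C:2 H:5 S:1
  CH(CH3) → C:2 H:4
  CH(CF3) → C:2 H:1 F:3
  CH2 → C:1 H:2
  CH(C(CH3)3) → C:5 H:10
  CH3 → C:1 H:3
Element totals:
  C: 13
  H: 25
  F: 3
  S: 1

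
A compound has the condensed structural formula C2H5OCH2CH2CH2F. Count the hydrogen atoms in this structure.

11

Element totals:
  C: 5
  H: 11
  F: 1
  O: 1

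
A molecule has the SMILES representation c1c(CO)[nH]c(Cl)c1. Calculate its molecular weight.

Atom tally by fragment:
  pyrrole ring core → C:4 H:5 N:1
  (− 2 ring H displaced by substituents)
  + CH2OH → C:1 H:3 O:1
  + Cl → Cl:1
Element totals:
  C: 5
  H: 6
  Cl: 1
  N: 1
  O: 1
Molecular formula: C5H6ClNO.
  M = 5(12.011) + 6(1.008) + 35.45 + 14.007 + 15.999
    = 60.055 + 6.048 + 35.450 + 14.007 + 15.999 = 131.559

131.56 g/mol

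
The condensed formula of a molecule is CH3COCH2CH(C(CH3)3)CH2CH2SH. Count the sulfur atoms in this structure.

1

Element totals:
  C: 10
  H: 20
  O: 1
  S: 1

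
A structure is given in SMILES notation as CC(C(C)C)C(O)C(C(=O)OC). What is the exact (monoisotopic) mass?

Atom tally by fragment:
  CH3 → C:1 H:3
  CH(CH(CH3)2) → C:4 H:8
  CH(OH) → C:1 H:2 O:1
  CH2COOCH3 → C:3 H:5 O:2
Element totals:
  C: 9
  H: 18
  O: 3
Molecular formula: C9H18O3.
  M = 9(12.0) + 18(1.007825) + 3(15.994915)
    = 108.000000 + 18.140850 + 47.984745 = 174.125595

174.1256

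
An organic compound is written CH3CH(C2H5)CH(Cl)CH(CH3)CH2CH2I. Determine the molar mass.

288.60 g/mol

Element totals:
  C: 9
  H: 18
  Cl: 1
  I: 1
Molecular formula: C9H18ClI.
  M = 9(12.011) + 18(1.008) + 35.45 + 126.904
    = 108.099 + 18.144 + 35.450 + 126.904 = 288.597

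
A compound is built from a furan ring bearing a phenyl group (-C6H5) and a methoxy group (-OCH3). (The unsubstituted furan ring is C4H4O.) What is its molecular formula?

Atom tally by fragment:
  furan ring core → C:4 H:4 O:1
  (− 2 ring H displaced by substituents)
  + C6H5 → C:6 H:5
  + OCH3 → C:1 H:3 O:1
Element totals:
  C: 11
  H: 10
  O: 2

C11H10O2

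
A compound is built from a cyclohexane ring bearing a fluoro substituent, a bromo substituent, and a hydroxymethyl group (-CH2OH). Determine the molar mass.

211.07 g/mol

Atom tally by fragment:
  cyclohexane ring core → C:6 H:12
  (− 3 ring H displaced by substituents)
  + F → F:1
  + Br → Br:1
  + CH2OH → C:1 H:3 O:1
Element totals:
  C: 7
  H: 12
  Br: 1
  F: 1
  O: 1
Molecular formula: C7H12BrFO.
  M = 7(12.011) + 12(1.008) + 79.904 + 18.998 + 15.999
    = 84.077 + 12.096 + 79.904 + 18.998 + 15.999 = 211.074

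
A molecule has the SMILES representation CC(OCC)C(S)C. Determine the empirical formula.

Atom tally by fragment:
  CH3 → C:1 H:3
  CH(OC2H5) → C:3 H:6 O:1
  CH(SH) → C:1 H:2 S:1
  CH3 → C:1 H:3
Element totals:
  C: 6
  H: 14
  O: 1
  S: 1
Molecular formula: C6H14OS.
gcd of subscripts (6, 14, 1, 1) = 1, so the empirical formula equals the molecular formula.

C6H14OS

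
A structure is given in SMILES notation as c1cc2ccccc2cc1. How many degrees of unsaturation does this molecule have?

7

Atom tally by fragment:
  naphthalene ring system core → C:10 H:8
Element totals:
  C: 10
  H: 8
Molecular formula: C10H8.
DoU = (2C + 2 + N − H − X) / 2 = (2·10 + 2 + 0 − 8 − 0) / 2 = 7.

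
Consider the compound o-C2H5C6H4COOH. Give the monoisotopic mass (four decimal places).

150.0681

Atom tally by fragment:
  benzene ring core → C:6 H:6
  (− 2 ring H displaced by substituents)
  + C2H5 → C:2 H:5
  + COOH → C:1 H:1 O:2
Element totals:
  C: 9
  H: 10
  O: 2
Molecular formula: C9H10O2.
  M = 9(12.0) + 10(1.007825) + 2(15.994915)
    = 108.000000 + 10.078250 + 31.989830 = 150.068080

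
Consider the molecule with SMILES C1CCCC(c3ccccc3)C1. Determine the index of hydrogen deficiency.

5

Atom tally by fragment:
  cyclohexane ring core → C:6 H:12
  (− 1 ring H displaced by substituents)
  + C6H5 → C:6 H:5
Element totals:
  C: 12
  H: 16
Molecular formula: C12H16.
DoU = (2C + 2 + N − H − X) / 2 = (2·12 + 2 + 0 − 16 − 0) / 2 = 5.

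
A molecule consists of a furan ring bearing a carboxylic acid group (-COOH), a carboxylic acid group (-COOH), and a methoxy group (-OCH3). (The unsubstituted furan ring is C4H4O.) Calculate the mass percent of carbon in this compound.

Atom tally by fragment:
  furan ring core → C:4 H:4 O:1
  (− 3 ring H displaced by substituents)
  + COOH → C:1 H:1 O:2
  + COOH → C:1 H:1 O:2
  + OCH3 → C:1 H:3 O:1
Element totals:
  C: 7
  H: 6
  O: 6
Molecular formula: C7H6O6.
Molar mass = 186.119 g/mol.
Mass from C: 7 × 12.011 = 84.077 g/mol.
%C = 84.077 / 186.119 × 100 = 45.17%.

45.17%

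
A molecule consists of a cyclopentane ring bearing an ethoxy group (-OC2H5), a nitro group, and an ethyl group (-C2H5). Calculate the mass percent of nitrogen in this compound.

Atom tally by fragment:
  cyclopentane ring core → C:5 H:10
  (− 3 ring H displaced by substituents)
  + OC2H5 → C:2 H:5 O:1
  + NO2 → N:1 O:2
  + C2H5 → C:2 H:5
Element totals:
  C: 9
  H: 17
  N: 1
  O: 3
Molecular formula: C9H17NO3.
Molar mass = 187.239 g/mol.
Mass from N: 1 × 14.007 = 14.007 g/mol.
%N = 14.007 / 187.239 × 100 = 7.48%.

7.48%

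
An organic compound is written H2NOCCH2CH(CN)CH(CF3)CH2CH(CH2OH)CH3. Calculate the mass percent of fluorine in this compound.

Atom tally by fragment:
  H2NOCCH2 → C:2 H:4 O:1 N:1
  CH(CN) → C:2 H:1 N:1
  CH(CF3) → C:2 H:1 F:3
  CH2 → C:1 H:2
  CH(CH2OH) → C:2 H:4 O:1
  CH3 → C:1 H:3
Element totals:
  C: 10
  H: 15
  F: 3
  N: 2
  O: 2
Molecular formula: C10H15F3N2O2.
Molar mass = 252.236 g/mol.
Mass from F: 3 × 18.998 = 56.994 g/mol.
%F = 56.994 / 252.236 × 100 = 22.60%.

22.60%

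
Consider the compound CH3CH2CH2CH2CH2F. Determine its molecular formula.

Element totals:
  C: 5
  H: 11
  F: 1

C5H11F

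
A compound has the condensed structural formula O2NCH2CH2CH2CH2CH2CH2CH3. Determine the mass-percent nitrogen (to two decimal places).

Atom tally by fragment:
  O2NCH2 → C:1 H:2 N:1 O:2
  CH2 → C:1 H:2
  CH2 → C:1 H:2
  CH2 → C:1 H:2
  CH2 → C:1 H:2
  CH2 → C:1 H:2
  CH3 → C:1 H:3
Element totals:
  C: 7
  H: 15
  N: 1
  O: 2
Molecular formula: C7H15NO2.
Molar mass = 145.202 g/mol.
Mass from N: 1 × 14.007 = 14.007 g/mol.
%N = 14.007 / 145.202 × 100 = 9.65%.

9.65%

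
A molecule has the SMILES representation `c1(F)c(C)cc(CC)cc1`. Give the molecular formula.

Atom tally by fragment:
  benzene ring core → C:6 H:6
  (− 3 ring H displaced by substituents)
  + F → F:1
  + CH3 → C:1 H:3
  + C2H5 → C:2 H:5
Element totals:
  C: 9
  H: 11
  F: 1

C9H11F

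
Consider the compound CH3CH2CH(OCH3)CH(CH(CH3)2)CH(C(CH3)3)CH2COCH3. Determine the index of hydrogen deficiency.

1

Atom tally by fragment:
  CH3 → C:1 H:3
  CH2 → C:1 H:2
  CH(OCH3) → C:2 H:4 O:1
  CH(CH(CH3)2) → C:4 H:8
  CH(C(CH3)3) → C:5 H:10
  CH2COCH3 → C:3 H:5 O:1
Element totals:
  C: 16
  H: 32
  O: 2
Molecular formula: C16H32O2.
DoU = (2C + 2 + N − H − X) / 2 = (2·16 + 2 + 0 − 32 − 0) / 2 = 1.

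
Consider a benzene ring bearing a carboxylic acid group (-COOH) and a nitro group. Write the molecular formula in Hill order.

Atom tally by fragment:
  benzene ring core → C:6 H:6
  (− 2 ring H displaced by substituents)
  + COOH → C:1 H:1 O:2
  + NO2 → N:1 O:2
Element totals:
  C: 7
  H: 5
  N: 1
  O: 4

C7H5NO4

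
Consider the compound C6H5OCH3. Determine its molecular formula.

Element totals:
  C: 7
  H: 8
  O: 1

C7H8O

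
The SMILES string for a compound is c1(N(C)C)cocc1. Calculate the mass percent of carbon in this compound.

Atom tally by fragment:
  furan ring core → C:4 H:4 O:1
  (− 1 ring H displaced by substituents)
  + N(CH3)2 → N:1 C:2 H:6
Element totals:
  C: 6
  H: 9
  N: 1
  O: 1
Molecular formula: C6H9NO.
Molar mass = 111.144 g/mol.
Mass from C: 6 × 12.011 = 72.066 g/mol.
%C = 72.066 / 111.144 × 100 = 64.84%.

64.84%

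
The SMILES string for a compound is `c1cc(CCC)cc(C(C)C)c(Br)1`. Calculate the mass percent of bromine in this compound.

Atom tally by fragment:
  benzene ring core → C:6 H:6
  (− 3 ring H displaced by substituents)
  + CH2CH2CH3 → C:3 H:7
  + CH(CH3)2 → C:3 H:7
  + Br → Br:1
Element totals:
  C: 12
  H: 17
  Br: 1
Molecular formula: C12H17Br.
Molar mass = 241.172 g/mol.
Mass from Br: 1 × 79.904 = 79.904 g/mol.
%Br = 79.904 / 241.172 × 100 = 33.13%.

33.13%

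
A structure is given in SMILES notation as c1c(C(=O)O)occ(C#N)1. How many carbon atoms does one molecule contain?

6

Atom tally by fragment:
  furan ring core → C:4 H:4 O:1
  (− 2 ring H displaced by substituents)
  + COOH → C:1 H:1 O:2
  + CN → C:1 N:1
Element totals:
  C: 6
  H: 3
  N: 1
  O: 3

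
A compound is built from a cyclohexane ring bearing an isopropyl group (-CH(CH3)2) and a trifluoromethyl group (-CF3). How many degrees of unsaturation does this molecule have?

1

Atom tally by fragment:
  cyclohexane ring core → C:6 H:12
  (− 2 ring H displaced by substituents)
  + CH(CH3)2 → C:3 H:7
  + CF3 → C:1 F:3
Element totals:
  C: 10
  H: 17
  F: 3
Molecular formula: C10H17F3.
DoU = (2C + 2 + N − H − X) / 2 = (2·10 + 2 + 0 − 17 − 3) / 2 = 1.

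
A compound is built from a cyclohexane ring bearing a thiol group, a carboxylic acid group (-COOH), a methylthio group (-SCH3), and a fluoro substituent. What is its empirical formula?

Atom tally by fragment:
  cyclohexane ring core → C:6 H:12
  (− 4 ring H displaced by substituents)
  + SH → S:1 H:1
  + COOH → C:1 H:1 O:2
  + SCH3 → C:1 H:3 S:1
  + F → F:1
Element totals:
  C: 8
  H: 13
  F: 1
  O: 2
  S: 2
Molecular formula: C8H13FO2S2.
gcd of subscripts (8, 1, 13, 2, 2) = 1, so the empirical formula equals the molecular formula.

C8H13FO2S2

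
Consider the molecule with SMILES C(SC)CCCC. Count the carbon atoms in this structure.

6

Atom tally by fragment:
  CH3SCH2 → C:2 H:5 S:1
  CH2 → C:1 H:2
  CH2 → C:1 H:2
  CH2 → C:1 H:2
  CH3 → C:1 H:3
Element totals:
  C: 6
  H: 14
  S: 1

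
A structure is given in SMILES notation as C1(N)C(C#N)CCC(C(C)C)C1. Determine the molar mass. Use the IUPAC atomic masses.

166.27 g/mol

Atom tally by fragment:
  cyclohexane ring core → C:6 H:12
  (− 3 ring H displaced by substituents)
  + NH2 → N:1 H:2
  + CN → C:1 N:1
  + CH(CH3)2 → C:3 H:7
Element totals:
  C: 10
  H: 18
  N: 2
Molecular formula: C10H18N2.
  M = 10(12.011) + 18(1.008) + 2(14.007)
    = 120.110 + 18.144 + 28.014 = 166.268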